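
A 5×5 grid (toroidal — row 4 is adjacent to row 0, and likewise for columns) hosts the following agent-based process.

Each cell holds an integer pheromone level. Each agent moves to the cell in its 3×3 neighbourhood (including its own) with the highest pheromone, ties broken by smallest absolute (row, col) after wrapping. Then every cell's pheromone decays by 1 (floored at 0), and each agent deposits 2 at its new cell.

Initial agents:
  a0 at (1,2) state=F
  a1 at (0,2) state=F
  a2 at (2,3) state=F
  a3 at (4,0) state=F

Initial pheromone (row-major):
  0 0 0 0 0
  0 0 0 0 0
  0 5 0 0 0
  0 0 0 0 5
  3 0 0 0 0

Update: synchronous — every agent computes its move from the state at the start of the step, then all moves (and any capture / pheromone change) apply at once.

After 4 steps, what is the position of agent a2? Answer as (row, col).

(3, 4)

t=1: a0@(2,1) a1@(0,1) a2@(3,4) a3@(3,4) | pheromone: 0 2 0 0 0 / 0 0 0 0 0 / 0 6 0 0 0 / 0 0 0 0 8 / 2 0 0 0 0
t=2: a0@(2,1) a1@(0,1) a2@(3,4) a3@(3,4) | pheromone: 0 3 0 0 0 / 0 0 0 0 0 / 0 7 0 0 0 / 0 0 0 0 11 / 1 0 0 0 0
t=3: a0@(2,1) a1@(0,1) a2@(3,4) a3@(3,4) | pheromone: 0 4 0 0 0 / 0 0 0 0 0 / 0 8 0 0 0 / 0 0 0 0 14 / 0 0 0 0 0
t=4: a0@(2,1) a1@(0,1) a2@(3,4) a3@(3,4) | pheromone: 0 5 0 0 0 / 0 0 0 0 0 / 0 9 0 0 0 / 0 0 0 0 17 / 0 0 0 0 0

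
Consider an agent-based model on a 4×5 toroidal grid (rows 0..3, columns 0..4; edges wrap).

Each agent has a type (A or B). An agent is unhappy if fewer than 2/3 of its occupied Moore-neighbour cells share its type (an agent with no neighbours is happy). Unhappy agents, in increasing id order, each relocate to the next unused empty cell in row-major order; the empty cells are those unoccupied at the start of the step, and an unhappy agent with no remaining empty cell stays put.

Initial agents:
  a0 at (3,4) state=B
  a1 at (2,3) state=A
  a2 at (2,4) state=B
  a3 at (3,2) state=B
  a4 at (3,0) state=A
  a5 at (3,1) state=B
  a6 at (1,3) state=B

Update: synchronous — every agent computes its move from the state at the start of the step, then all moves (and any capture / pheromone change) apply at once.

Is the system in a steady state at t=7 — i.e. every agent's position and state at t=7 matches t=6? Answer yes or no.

no

t=1: a0@(0,0):B a1@(0,1):A a2@(0,2):B a3@(0,3):B a4@(0,4):A a5@(1,0):B a6@(1,1):B
t=2: a0@(1,2):B a1@(1,3):A a2@(0,2):B a3@(1,4):B a4@(2,0):A a5@(2,1):B a6@(1,1):B
t=3: a0@(1,2):B a1@(0,0):A a2@(0,2):B a3@(0,1):B a4@(0,3):A a5@(2,1):B a6@(1,1):B
t=4: a0@(1,2):B a1@(0,4):A a2@(0,2):B a3@(0,1):B a4@(1,0):A a5@(2,1):B a6@(1,1):B
t=5: a0@(1,2):B a1@(0,4):A a2@(0,2):B a3@(0,1):B a4@(0,0):A a5@(2,1):B a6@(1,1):B
t=6: a0@(1,2):B a1@(0,4):A a2@(0,2):B a3@(0,1):B a4@(0,3):A a5@(2,1):B a6@(1,1):B
t=7: a0@(1,2):B a1@(0,4):A a2@(0,2):B a3@(0,1):B a4@(0,0):A a5@(2,1):B a6@(1,1):B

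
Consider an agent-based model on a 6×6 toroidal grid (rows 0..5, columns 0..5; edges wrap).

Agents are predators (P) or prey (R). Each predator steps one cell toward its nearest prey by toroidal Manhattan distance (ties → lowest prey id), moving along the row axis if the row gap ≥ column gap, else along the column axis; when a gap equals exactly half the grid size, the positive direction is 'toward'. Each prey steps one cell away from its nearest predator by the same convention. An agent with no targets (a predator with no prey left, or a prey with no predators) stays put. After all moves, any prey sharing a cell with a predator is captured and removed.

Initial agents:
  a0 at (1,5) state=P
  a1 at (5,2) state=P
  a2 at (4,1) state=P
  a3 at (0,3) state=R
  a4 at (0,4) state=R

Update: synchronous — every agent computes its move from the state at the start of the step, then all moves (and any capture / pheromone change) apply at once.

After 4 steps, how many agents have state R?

t=1: a0@(0,5):P a1@(0,2):P a2@(5,1):P a3@(1,3):R a4@(5,4):R
t=2: a0@(5,5):P a1@(1,2):P a2@(5,2):P a3@(2,3):R a4@(4,4):R
t=3: a0@(4,5):P a1@(2,2):P a2@(5,3):P a3@(3,3):R a4@(3,4):R
t=4: a0@(3,5):P a1@(3,2):P a2@(4,3):P a4@(2,4):R

1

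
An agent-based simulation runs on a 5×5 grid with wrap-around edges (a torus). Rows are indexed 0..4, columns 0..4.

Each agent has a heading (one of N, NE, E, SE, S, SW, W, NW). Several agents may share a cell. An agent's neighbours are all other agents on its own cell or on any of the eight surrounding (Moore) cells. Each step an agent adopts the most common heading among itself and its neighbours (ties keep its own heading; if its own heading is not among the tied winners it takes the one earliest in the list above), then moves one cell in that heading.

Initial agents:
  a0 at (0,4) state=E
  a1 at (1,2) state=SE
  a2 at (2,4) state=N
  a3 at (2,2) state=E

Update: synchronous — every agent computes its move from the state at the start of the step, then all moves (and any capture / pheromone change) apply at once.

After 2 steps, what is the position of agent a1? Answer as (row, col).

(3, 4)

t=1: a0@(0,0):E a1@(2,3):SE a2@(1,4):N a3@(2,3):E
t=2: a0@(0,1):E a1@(3,4):SE a2@(1,0):E a3@(2,4):E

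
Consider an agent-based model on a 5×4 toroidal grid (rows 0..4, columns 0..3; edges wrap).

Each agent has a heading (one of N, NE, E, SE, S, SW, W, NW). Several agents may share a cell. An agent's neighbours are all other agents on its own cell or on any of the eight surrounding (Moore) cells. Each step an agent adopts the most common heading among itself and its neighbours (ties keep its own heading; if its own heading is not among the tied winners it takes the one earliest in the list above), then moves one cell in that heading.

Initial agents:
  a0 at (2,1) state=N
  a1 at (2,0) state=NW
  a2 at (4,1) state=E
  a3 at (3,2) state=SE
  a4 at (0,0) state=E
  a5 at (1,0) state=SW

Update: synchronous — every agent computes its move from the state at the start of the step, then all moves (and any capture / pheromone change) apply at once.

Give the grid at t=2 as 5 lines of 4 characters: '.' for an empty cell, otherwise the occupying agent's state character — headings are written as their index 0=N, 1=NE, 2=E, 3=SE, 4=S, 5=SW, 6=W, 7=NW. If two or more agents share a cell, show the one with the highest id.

t=1: a0@(1,1):N a1@(1,3):NW a2@(4,2):E a3@(4,3):SE a4@(0,1):E a5@(2,3):SW
t=2: a0@(0,1):N a1@(0,2):NW a2@(4,3):E a3@(0,0):SE a4@(0,2):E a5@(3,2):SW

302.
....
....
..5.
...2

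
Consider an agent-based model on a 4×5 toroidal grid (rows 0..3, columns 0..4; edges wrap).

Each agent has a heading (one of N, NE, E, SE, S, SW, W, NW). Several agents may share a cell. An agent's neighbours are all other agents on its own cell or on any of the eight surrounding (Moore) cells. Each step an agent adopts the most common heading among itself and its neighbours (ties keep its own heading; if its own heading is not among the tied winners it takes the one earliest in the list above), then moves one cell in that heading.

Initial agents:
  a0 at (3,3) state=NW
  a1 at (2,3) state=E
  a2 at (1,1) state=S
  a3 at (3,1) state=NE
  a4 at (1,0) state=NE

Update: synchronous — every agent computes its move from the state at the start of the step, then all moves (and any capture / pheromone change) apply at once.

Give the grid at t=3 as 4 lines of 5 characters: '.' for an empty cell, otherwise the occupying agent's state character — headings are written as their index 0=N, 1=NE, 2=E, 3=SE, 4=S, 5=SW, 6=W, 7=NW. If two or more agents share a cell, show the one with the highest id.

74..1
.....
.2.1.
.....

t=1: a0@(2,2):NW a1@(2,4):E a2@(2,1):S a3@(2,2):NE a4@(0,1):NE
t=2: a0@(1,1):NW a1@(2,0):E a2@(3,1):S a3@(1,3):NE a4@(3,2):NE
t=3: a0@(0,0):NW a1@(2,1):E a2@(0,1):S a3@(0,4):NE a4@(2,3):NE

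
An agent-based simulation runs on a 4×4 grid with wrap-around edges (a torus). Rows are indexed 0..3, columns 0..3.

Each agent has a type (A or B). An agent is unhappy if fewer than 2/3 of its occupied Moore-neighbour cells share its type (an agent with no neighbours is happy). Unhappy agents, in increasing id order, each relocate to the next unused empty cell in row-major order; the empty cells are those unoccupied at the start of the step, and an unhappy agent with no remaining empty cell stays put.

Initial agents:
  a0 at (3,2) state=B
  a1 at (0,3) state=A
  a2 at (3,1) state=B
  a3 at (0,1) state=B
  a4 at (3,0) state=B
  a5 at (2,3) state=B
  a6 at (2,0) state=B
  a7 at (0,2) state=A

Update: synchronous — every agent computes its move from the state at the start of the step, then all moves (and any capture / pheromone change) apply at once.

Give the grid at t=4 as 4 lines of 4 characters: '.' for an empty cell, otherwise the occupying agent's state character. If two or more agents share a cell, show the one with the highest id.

..BA
..BB
BA.B
.B..

t=1: a0@(0,0):B a1@(1,0):A a2@(3,1):B a3@(0,1):B a4@(3,0):B a5@(2,3):B a6@(2,0):B a7@(1,1):A
t=2: a0@(0,2):B a1@(0,3):A a2@(3,1):B a3@(1,2):B a4@(3,0):B a5@(2,3):B a6@(1,3):B a7@(2,1):A
t=3: a0@(0,2):B a1@(0,0):A a2@(3,1):B a3@(0,1):B a4@(1,0):B a5@(2,3):B a6@(1,3):B a7@(1,1):A
t=4: a0@(0,2):B a1@(0,3):A a2@(3,1):B a3@(1,2):B a4@(2,0):B a5@(2,3):B a6@(1,3):B a7@(2,1):A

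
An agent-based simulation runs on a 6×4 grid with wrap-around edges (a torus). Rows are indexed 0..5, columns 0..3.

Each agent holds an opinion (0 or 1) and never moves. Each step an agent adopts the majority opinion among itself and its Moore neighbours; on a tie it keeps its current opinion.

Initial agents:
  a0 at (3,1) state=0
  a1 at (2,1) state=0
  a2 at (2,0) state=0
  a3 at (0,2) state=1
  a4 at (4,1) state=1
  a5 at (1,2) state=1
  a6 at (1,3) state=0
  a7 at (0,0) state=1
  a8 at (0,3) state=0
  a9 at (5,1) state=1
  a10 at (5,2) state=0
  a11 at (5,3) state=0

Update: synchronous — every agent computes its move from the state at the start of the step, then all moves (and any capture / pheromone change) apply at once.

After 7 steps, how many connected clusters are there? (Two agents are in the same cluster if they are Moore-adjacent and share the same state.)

t=1: a0@(3,1):0 a1@(2,1):0 a2@(2,0):0 a3@(0,2):0 a4@(4,1):1 a5@(1,2):0 a6@(1,3):0 a7@(0,0):0 a8@(0,3):0 a9@(5,1):1 a10@(5,2):0 a11@(5,3):0
t=2: a0@(3,1):0 a1@(2,1):0 a2@(2,0):0 a3@(0,2):0 a4@(4,1):1 a5@(1,2):0 a6@(1,3):0 a7@(0,0):0 a8@(0,3):0 a9@(5,1):0 a10@(5,2):0 a11@(5,3):0
t=3: a0@(3,1):0 a1@(2,1):0 a2@(2,0):0 a3@(0,2):0 a4@(4,1):0 a5@(1,2):0 a6@(1,3):0 a7@(0,0):0 a8@(0,3):0 a9@(5,1):0 a10@(5,2):0 a11@(5,3):0
t=4: (unchanged — steady state)

1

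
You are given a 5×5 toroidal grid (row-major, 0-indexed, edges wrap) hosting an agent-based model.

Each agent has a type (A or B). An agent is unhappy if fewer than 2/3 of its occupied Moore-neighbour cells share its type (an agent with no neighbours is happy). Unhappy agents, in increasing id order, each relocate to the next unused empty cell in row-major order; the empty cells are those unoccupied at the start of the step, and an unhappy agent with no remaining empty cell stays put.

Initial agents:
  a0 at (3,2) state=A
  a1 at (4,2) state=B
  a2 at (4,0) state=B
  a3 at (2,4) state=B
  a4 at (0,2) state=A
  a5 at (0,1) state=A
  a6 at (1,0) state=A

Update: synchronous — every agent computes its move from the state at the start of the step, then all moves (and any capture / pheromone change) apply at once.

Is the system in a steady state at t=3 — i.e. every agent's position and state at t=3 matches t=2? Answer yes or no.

t=1: a0@(0,0):A a1@(0,3):B a2@(0,4):B a3@(1,1):B a4@(1,2):A a5@(1,3):A a6@(1,4):A
t=2: a0@(0,1):A a1@(0,2):B a2@(1,0):B a3@(2,0):B a4@(2,1):A a5@(2,2):A a6@(2,3):A
t=3: a0@(0,0):A a1@(0,3):B a2@(0,4):B a3@(1,1):B a4@(1,2):A a5@(2,2):A a6@(2,3):A

no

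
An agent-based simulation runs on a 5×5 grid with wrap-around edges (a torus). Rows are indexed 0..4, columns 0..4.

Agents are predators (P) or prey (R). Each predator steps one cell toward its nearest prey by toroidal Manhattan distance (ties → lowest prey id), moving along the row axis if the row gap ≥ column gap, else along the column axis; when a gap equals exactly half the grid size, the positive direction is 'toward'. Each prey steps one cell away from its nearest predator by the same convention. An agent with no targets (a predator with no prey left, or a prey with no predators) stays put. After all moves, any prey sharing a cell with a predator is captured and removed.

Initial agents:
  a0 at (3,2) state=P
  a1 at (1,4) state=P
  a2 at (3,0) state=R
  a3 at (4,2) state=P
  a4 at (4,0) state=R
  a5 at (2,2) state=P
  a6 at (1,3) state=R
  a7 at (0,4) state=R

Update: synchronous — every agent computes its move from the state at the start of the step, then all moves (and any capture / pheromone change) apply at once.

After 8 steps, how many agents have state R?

3

t=1: a0@(3,1):P a1@(1,3):P a2@(3,4):R a3@(4,1):P a4@(4,4):R a5@(1,2):P a7@(4,4):R
t=2: a0@(3,0):P a1@(2,3):P a2@(3,3):R a3@(4,0):P a4@(4,3):R a5@(2,2):P a7@(4,3):R
t=3: a0@(3,4):P a1@(3,3):P a2@(4,3):R a3@(4,4):P a4@(0,3):R a5@(3,2):P a7@(0,3):R
t=4: a0@(4,4):P a1@(4,3):P a2@(0,3):R a3@(4,3):P a4@(1,3):R a5@(4,2):P a7@(1,3):R
t=5: a0@(0,4):P a1@(0,3):P a2@(1,3):R a3@(0,3):P a4@(2,3):R a5@(0,2):P a7@(2,3):R
t=6: a0@(1,4):P a1@(1,3):P a2@(2,3):R a3@(1,3):P a4@(3,3):R a5@(1,2):P a7@(3,3):R
t=7: a0@(2,4):P a1@(2,3):P a2@(3,3):R a3@(2,3):P a4@(4,3):R a5@(2,2):P a7@(4,3):R
t=8: a0@(3,4):P a1@(3,3):P a2@(4,3):R a3@(3,3):P a4@(0,3):R a5@(3,2):P a7@(0,3):R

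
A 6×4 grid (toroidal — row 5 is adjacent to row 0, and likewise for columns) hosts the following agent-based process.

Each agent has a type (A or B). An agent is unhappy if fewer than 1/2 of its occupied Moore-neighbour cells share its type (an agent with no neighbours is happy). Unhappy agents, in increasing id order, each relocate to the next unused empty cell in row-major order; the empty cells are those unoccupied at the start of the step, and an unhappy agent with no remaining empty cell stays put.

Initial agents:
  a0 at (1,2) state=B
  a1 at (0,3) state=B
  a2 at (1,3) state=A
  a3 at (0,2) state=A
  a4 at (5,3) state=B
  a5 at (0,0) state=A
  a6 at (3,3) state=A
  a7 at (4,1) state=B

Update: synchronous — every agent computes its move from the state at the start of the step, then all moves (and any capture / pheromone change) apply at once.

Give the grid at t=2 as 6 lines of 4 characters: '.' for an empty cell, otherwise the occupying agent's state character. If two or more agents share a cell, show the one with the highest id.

t=1: a0@(0,1):B a1@(1,0):B a2@(1,3):A a3@(1,1):A a4@(2,0):B a5@(2,1):A a6@(3,3):A a7@(4,1):B
t=2: a0@(0,1):B a1@(0,0):B a2@(0,2):A a3@(0,3):A a4@(1,2):B a5@(2,2):A a6@(2,3):A a7@(4,1):B

BBAA
..B.
..AA
....
.B..
....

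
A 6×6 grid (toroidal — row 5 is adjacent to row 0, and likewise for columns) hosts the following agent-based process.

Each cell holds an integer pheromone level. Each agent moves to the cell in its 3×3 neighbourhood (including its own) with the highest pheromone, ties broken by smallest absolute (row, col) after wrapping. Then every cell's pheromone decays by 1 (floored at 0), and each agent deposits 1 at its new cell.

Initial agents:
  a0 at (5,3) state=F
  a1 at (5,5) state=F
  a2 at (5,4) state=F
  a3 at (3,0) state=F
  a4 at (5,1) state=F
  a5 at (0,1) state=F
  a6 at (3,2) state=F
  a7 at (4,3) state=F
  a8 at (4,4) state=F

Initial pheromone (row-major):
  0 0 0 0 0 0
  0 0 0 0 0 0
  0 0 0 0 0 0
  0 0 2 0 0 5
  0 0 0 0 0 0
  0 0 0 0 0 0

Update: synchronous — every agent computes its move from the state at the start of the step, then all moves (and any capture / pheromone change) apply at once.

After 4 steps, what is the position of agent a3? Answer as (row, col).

t=1: a0@(0,2) a1@(0,0) a2@(0,3) a3@(3,5) a4@(0,0) a5@(0,0) a6@(3,2) a7@(3,2) a8@(3,5) | pheromone: 3 0 1 1 0 0 / 0 0 0 0 0 0 / 0 0 0 0 0 0 / 0 0 3 0 0 6 / 0 0 0 0 0 0 / 0 0 0 0 0 0
t=2: a0@(0,2) a1@(0,0) a2@(0,2) a3@(3,5) a4@(0,0) a5@(0,0) a6@(3,2) a7@(3,2) a8@(3,5) | pheromone: 5 0 2 0 0 0 / 0 0 0 0 0 0 / 0 0 0 0 0 0 / 0 0 4 0 0 7 / 0 0 0 0 0 0 / 0 0 0 0 0 0
t=3: a0@(0,2) a1@(0,0) a2@(0,2) a3@(3,5) a4@(0,0) a5@(0,0) a6@(3,2) a7@(3,2) a8@(3,5) | pheromone: 7 0 3 0 0 0 / 0 0 0 0 0 0 / 0 0 0 0 0 0 / 0 0 5 0 0 8 / 0 0 0 0 0 0 / 0 0 0 0 0 0
t=4: a0@(0,2) a1@(0,0) a2@(0,2) a3@(3,5) a4@(0,0) a5@(0,0) a6@(3,2) a7@(3,2) a8@(3,5) | pheromone: 9 0 4 0 0 0 / 0 0 0 0 0 0 / 0 0 0 0 0 0 / 0 0 6 0 0 9 / 0 0 0 0 0 0 / 0 0 0 0 0 0

(3, 5)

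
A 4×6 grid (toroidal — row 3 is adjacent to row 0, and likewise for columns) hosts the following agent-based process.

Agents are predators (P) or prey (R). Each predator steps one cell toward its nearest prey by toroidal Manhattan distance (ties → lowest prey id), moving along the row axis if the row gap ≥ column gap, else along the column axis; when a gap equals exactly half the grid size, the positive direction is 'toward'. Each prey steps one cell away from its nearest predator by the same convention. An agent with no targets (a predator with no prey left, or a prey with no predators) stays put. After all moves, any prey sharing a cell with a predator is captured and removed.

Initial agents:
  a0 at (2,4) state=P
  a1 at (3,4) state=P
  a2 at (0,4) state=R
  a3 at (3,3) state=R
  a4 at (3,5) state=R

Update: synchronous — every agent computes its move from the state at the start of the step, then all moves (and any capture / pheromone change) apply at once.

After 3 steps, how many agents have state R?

3

t=1: a0@(3,4):P a1@(0,4):P a2@(1,4):R a3@(3,2):R a4@(3,0):R
t=2: a0@(0,4):P a1@(1,4):P a2@(2,4):R a3@(3,1):R a4@(3,1):R
t=3: a0@(1,4):P a1@(2,4):P a2@(3,4):R a3@(3,0):R a4@(3,0):R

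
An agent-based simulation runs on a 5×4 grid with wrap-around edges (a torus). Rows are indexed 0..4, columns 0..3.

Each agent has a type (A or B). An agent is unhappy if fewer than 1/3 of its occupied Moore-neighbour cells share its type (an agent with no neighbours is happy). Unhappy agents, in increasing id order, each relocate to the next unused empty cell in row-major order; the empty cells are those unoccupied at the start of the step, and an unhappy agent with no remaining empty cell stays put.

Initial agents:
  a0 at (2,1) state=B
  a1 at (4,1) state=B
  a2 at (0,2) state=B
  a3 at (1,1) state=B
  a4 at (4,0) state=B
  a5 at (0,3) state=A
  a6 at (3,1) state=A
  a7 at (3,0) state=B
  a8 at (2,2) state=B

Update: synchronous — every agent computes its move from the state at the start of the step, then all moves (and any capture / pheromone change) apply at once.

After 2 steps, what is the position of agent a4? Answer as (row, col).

(4, 0)

t=1: a0@(2,1):B a1@(4,1):B a2@(0,2):B a3@(1,1):B a4@(4,0):B a5@(0,0):A a6@(0,1):A a7@(3,0):B a8@(2,2):B
t=2: a0@(2,1):B a1@(4,1):B a2@(0,2):B a3@(1,1):B a4@(4,0):B a5@(0,3):A a6@(1,0):A a7@(3,0):B a8@(2,2):B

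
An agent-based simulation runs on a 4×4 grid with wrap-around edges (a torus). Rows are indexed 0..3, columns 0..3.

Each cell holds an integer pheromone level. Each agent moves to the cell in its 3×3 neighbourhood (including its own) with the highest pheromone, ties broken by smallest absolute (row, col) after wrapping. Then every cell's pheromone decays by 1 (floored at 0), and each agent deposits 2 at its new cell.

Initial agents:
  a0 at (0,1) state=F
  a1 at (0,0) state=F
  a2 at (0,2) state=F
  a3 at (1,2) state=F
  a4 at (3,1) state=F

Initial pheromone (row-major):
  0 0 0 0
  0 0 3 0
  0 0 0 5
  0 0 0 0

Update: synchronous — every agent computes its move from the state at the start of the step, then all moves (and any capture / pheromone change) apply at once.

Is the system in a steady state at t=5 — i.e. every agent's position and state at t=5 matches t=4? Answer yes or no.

t=1: a0@(1,2) a1@(0,0) a2@(1,2) a3@(2,3) a4@(0,0) | pheromone: 4 0 0 0 / 0 0 6 0 / 0 0 0 6 / 0 0 0 0
t=2: a0@(1,2) a1@(0,0) a2@(1,2) a3@(1,2) a4@(0,0) | pheromone: 7 0 0 0 / 0 0 11 0 / 0 0 0 5 / 0 0 0 0
t=3: a0@(1,2) a1@(0,0) a2@(1,2) a3@(1,2) a4@(0,0) | pheromone: 10 0 0 0 / 0 0 16 0 / 0 0 0 4 / 0 0 0 0
t=4: a0@(1,2) a1@(0,0) a2@(1,2) a3@(1,2) a4@(0,0) | pheromone: 13 0 0 0 / 0 0 21 0 / 0 0 0 3 / 0 0 0 0
t=5: a0@(1,2) a1@(0,0) a2@(1,2) a3@(1,2) a4@(0,0) | pheromone: 16 0 0 0 / 0 0 26 0 / 0 0 0 2 / 0 0 0 0

yes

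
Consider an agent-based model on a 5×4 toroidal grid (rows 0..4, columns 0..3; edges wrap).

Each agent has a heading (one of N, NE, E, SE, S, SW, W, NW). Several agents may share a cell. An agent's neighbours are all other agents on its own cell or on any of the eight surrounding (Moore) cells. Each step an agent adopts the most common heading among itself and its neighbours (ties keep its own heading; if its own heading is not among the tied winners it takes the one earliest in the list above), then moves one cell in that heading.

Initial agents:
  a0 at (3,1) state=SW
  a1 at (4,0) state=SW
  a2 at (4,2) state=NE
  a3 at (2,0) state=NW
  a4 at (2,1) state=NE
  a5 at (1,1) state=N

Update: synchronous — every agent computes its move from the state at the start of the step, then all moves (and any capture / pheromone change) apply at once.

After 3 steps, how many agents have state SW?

4

t=1: a0@(4,0):SW a1@(0,3):SW a2@(3,3):NE a3@(1,3):NW a4@(1,2):NE a5@(0,1):N
t=2: a0@(0,3):SW a1@(1,2):SW a2@(2,0):NE a3@(0,2):NW a4@(0,3):NE a5@(4,1):N
t=3: a0@(1,2):SW a1@(2,1):SW a2@(1,1):NE a3@(1,1):SW a4@(1,2):SW a5@(3,1):N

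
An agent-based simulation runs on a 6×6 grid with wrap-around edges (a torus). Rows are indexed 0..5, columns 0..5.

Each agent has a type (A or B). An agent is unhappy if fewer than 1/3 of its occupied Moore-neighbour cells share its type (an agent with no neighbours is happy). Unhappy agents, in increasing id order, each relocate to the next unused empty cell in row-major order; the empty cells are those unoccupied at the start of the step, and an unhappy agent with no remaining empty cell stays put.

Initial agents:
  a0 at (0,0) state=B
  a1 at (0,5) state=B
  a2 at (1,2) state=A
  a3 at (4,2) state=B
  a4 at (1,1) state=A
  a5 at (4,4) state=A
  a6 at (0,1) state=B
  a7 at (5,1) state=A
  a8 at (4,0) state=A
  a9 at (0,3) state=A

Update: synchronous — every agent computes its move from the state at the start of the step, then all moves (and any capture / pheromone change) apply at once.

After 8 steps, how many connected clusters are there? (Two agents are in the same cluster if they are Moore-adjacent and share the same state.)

4

t=1: a0@(0,0):B a1@(0,5):B a2@(1,2):A a3@(0,2):B a4@(1,1):A a5@(4,4):A a6@(0,4):B a7@(1,0):A a8@(4,0):A a9@(0,3):A
t=2: a0@(0,0):B a1@(0,5):B a2@(1,2):A a3@(0,1):B a4@(1,1):A a5@(4,4):A a6@(0,4):B a7@(1,0):A a8@(4,0):A a9@(0,3):A
t=3: a0@(0,0):B a1@(0,5):B a2@(1,2):A a3@(0,2):B a4@(1,1):A a5@(4,4):A a6@(0,4):B a7@(1,3):A a8@(4,0):A a9@(0,3):A
t=4: a0@(0,0):B a1@(0,5):B a2@(1,2):A a3@(0,1):B a4@(1,1):A a5@(4,4):A a6@(0,4):B a7@(1,3):A a8@(4,0):A a9@(0,3):A
t=5: (unchanged — steady state)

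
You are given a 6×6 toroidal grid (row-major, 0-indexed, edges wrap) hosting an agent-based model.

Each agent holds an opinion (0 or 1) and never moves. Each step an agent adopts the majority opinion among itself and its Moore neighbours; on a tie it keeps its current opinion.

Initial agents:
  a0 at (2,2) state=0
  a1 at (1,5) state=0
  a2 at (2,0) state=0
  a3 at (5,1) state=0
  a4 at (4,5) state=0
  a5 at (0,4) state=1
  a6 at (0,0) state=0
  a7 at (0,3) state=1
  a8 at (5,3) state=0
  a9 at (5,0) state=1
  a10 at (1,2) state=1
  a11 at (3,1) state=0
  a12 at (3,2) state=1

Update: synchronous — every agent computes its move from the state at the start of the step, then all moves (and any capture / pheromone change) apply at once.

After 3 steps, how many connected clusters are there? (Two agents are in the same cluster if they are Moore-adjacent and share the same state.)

2

t=1: a0@(2,2):0 a1@(1,5):0 a2@(2,0):0 a3@(5,1):0 a4@(4,5):0 a5@(0,4):1 a6@(0,0):0 a7@(0,3):1 a8@(5,3):1 a9@(5,0):0 a10@(1,2):1 a11@(3,1):0 a12@(3,2):0
t=2: (unchanged — steady state)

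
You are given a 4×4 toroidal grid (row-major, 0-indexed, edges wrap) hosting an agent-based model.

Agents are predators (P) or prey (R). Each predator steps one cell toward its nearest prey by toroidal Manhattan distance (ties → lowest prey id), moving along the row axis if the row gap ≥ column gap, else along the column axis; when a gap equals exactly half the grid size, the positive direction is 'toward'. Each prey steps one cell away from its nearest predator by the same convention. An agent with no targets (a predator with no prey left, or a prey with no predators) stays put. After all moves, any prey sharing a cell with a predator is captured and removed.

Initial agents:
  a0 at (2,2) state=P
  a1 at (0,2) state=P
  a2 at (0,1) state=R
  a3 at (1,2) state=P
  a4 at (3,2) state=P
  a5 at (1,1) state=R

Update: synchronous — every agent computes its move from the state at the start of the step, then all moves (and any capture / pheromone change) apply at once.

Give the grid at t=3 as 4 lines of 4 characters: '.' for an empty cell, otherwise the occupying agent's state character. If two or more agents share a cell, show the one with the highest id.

P..P
P..P
....
....

t=1: a0@(1,2):P a1@(0,1):P a2@(0,0):R a3@(1,1):P a4@(0,2):P a5@(1,0):R
t=2: a0@(1,3):P a1@(0,0):P a3@(1,0):P a4@(0,3):P
t=3: (unchanged — steady state)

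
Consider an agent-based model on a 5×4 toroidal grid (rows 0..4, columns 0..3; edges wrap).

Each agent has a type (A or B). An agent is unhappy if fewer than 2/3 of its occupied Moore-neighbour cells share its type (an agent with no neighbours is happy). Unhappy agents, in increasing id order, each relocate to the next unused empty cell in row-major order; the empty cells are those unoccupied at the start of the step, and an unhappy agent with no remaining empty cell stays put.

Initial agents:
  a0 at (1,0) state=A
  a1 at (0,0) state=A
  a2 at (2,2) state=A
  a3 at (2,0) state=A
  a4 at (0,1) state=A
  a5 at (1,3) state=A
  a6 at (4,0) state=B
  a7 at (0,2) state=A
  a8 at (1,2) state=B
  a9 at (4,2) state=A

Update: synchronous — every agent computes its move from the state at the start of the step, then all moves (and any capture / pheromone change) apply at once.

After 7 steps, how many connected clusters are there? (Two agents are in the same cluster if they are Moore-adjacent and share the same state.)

t=1: a0@(1,0):A a1@(0,0):A a2@(0,3):A a3@(2,0):A a4@(0,1):A a5@(1,3):A a6@(1,1):B a7@(0,2):A a8@(2,1):B a9@(4,2):A
t=2: a0@(1,0):A a1@(0,0):A a2@(0,3):A a3@(1,2):A a4@(0,1):A a5@(1,3):A a6@(2,2):B a7@(0,2):A a8@(2,3):B a9@(4,2):A
t=3: a0@(1,0):A a1@(0,0):A a2@(0,3):A a3@(1,2):A a4@(0,1):A a5@(1,3):A a6@(1,1):B a7@(0,2):A a8@(2,0):B a9@(4,2):A
t=4: a0@(1,0):A a1@(0,0):A a2@(0,3):A a3@(1,2):A a4@(0,1):A a5@(1,3):A a6@(2,1):B a7@(0,2):A a8@(2,2):B a9@(4,2):A
t=5: a0@(1,0):A a1@(0,0):A a2@(0,3):A a3@(1,2):A a4@(0,1):A a5@(1,3):A a6@(1,1):B a7@(0,2):A a8@(2,0):B a9@(4,2):A
t=6: a0@(1,0):A a1@(0,0):A a2@(0,3):A a3@(1,2):A a4@(0,1):A a5@(1,3):A a6@(2,1):B a7@(0,2):A a8@(2,2):B a9@(4,2):A
t=7: a0@(1,0):A a1@(0,0):A a2@(0,3):A a3@(1,2):A a4@(0,1):A a5@(1,3):A a6@(1,1):B a7@(0,2):A a8@(2,0):B a9@(4,2):A

2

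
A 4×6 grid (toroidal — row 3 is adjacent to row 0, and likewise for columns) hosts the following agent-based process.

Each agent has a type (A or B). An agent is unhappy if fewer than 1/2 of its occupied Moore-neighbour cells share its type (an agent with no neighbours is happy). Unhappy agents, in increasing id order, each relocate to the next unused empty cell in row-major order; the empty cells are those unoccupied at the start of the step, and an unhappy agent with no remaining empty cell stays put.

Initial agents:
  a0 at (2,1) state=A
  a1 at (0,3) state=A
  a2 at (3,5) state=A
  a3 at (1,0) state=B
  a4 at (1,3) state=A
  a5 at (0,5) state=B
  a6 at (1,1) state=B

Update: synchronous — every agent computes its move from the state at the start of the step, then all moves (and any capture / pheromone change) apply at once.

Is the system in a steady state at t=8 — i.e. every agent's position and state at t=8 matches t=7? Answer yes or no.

t=1: a0@(0,0):A a1@(0,3):A a2@(0,1):A a3@(1,0):B a4@(1,3):A a5@(0,5):B a6@(1,1):B
t=2: a0@(0,2):A a1@(0,3):A a2@(0,4):A a3@(1,0):B a4@(1,3):A a5@(0,5):B a6@(1,2):B
t=3: a0@(0,2):A a1@(0,3):A a2@(0,4):A a3@(1,0):B a4@(1,3):A a5@(0,5):B a6@(0,0):B
t=4: (unchanged — steady state)

yes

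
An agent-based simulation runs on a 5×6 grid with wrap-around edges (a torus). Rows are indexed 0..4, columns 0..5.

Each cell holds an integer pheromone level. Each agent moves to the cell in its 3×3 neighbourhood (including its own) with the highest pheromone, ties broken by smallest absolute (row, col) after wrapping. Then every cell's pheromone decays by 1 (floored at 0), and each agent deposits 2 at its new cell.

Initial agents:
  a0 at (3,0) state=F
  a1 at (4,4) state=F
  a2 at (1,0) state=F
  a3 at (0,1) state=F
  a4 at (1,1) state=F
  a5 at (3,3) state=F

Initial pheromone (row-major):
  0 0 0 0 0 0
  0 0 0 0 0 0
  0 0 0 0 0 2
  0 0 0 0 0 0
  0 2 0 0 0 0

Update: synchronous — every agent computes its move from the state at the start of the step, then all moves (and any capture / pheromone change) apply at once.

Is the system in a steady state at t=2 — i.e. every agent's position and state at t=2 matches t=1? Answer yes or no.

no

t=1: a0@(2,5) a1@(0,3) a2@(2,5) a3@(4,1) a4@(0,0) a5@(2,2) | pheromone: 2 0 0 2 0 0 / 0 0 0 0 0 0 / 0 0 2 0 0 5 / 0 0 0 0 0 0 / 0 3 0 0 0 0
t=2: a0@(2,5) a1@(0,3) a2@(2,5) a3@(4,1) a4@(4,1) a5@(2,2) | pheromone: 1 0 0 3 0 0 / 0 0 0 0 0 0 / 0 0 3 0 0 8 / 0 0 0 0 0 0 / 0 6 0 0 0 0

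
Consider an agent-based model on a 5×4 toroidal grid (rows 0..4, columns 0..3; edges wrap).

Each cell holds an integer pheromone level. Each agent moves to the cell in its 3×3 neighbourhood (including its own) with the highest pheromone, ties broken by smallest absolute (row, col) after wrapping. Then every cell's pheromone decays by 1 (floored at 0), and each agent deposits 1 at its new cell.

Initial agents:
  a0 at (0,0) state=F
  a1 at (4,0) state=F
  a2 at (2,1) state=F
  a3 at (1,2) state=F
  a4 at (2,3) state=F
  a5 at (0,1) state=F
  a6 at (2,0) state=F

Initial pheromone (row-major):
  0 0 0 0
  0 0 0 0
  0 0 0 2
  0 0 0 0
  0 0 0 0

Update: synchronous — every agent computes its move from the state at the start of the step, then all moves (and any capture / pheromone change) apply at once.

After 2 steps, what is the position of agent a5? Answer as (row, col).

(0, 0)

t=1: a0@(0,0) a1@(0,0) a2@(1,0) a3@(2,3) a4@(2,3) a5@(0,0) a6@(2,3) | pheromone: 3 0 0 0 / 1 0 0 0 / 0 0 0 4 / 0 0 0 0 / 0 0 0 0
t=2: a0@(0,0) a1@(0,0) a2@(2,3) a3@(2,3) a4@(2,3) a5@(0,0) a6@(2,3) | pheromone: 5 0 0 0 / 0 0 0 0 / 0 0 0 7 / 0 0 0 0 / 0 0 0 0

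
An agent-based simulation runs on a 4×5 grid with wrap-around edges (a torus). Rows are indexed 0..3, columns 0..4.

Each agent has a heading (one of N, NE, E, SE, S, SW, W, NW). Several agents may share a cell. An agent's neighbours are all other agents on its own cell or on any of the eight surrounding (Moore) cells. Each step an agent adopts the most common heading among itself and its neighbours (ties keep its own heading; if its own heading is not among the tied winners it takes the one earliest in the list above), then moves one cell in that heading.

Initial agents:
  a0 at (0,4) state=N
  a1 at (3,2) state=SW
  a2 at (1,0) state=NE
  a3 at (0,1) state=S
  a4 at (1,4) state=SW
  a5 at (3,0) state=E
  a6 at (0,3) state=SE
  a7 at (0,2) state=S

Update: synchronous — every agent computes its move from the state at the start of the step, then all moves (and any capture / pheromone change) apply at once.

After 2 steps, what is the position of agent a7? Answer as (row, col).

(2, 2)

t=1: a0@(3,4):N a1@(0,2):S a2@(0,1):NE a3@(1,1):S a4@(2,3):SW a5@(3,1):E a6@(1,2):SW a7@(1,2):S
t=2: a0@(2,4):N a1@(1,2):S a2@(1,1):S a3@(2,1):S a4@(3,2):SW a5@(3,2):E a6@(2,2):S a7@(2,2):S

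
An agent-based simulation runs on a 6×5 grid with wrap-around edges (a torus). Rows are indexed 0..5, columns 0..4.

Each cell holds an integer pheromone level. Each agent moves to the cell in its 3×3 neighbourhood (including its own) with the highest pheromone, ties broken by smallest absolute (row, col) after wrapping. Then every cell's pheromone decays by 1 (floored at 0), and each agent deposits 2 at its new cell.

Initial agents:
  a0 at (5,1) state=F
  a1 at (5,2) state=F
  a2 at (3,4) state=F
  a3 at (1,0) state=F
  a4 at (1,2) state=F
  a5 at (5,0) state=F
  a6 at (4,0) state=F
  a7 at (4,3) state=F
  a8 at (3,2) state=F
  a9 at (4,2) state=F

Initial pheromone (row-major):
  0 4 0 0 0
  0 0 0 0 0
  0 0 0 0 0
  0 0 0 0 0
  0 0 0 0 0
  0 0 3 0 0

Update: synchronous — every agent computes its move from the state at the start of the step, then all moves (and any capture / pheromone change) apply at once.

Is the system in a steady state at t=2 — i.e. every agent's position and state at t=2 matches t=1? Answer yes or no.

no

t=1: a0@(0,1) a1@(0,1) a2@(2,0) a3@(0,1) a4@(0,1) a5@(0,1) a6@(3,0) a7@(5,2) a8@(2,1) a9@(5,2) | pheromone: 0 13 0 0 0 / 0 0 0 0 0 / 2 2 0 0 0 / 2 0 0 0 0 / 0 0 0 0 0 / 0 0 6 0 0
t=2: a0@(0,1) a1@(0,1) a2@(2,0) a3@(0,1) a4@(0,1) a5@(0,1) a6@(2,0) a7@(0,1) a8@(2,0) a9@(0,1) | pheromone: 0 26 0 0 0 / 0 0 0 0 0 / 7 1 0 0 0 / 1 0 0 0 0 / 0 0 0 0 0 / 0 0 5 0 0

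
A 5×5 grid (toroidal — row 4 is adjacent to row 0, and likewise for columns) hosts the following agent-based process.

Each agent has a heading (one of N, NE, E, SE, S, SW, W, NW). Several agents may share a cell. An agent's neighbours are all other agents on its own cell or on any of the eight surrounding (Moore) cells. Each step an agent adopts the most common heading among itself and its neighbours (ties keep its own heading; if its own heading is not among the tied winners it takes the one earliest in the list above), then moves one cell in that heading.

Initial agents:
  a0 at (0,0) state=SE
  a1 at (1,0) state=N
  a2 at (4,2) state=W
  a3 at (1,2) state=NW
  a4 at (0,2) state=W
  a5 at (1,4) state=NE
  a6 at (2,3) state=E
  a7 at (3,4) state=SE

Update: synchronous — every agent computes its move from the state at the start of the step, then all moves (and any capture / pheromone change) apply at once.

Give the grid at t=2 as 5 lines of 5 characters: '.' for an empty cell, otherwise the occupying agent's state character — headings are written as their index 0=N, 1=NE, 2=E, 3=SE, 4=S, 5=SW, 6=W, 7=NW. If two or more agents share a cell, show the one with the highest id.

6....
.33..
2.3..
.....
6...6

t=1: a0@(1,1):SE a1@(0,0):N a2@(4,1):W a3@(0,1):NW a4@(0,1):W a5@(0,0):NE a6@(2,4):E a7@(4,0):SE
t=2: a0@(2,2):SE a1@(1,1):SE a2@(4,0):W a3@(1,2):SE a4@(0,0):W a5@(1,1):SE a6@(2,0):E a7@(4,4):W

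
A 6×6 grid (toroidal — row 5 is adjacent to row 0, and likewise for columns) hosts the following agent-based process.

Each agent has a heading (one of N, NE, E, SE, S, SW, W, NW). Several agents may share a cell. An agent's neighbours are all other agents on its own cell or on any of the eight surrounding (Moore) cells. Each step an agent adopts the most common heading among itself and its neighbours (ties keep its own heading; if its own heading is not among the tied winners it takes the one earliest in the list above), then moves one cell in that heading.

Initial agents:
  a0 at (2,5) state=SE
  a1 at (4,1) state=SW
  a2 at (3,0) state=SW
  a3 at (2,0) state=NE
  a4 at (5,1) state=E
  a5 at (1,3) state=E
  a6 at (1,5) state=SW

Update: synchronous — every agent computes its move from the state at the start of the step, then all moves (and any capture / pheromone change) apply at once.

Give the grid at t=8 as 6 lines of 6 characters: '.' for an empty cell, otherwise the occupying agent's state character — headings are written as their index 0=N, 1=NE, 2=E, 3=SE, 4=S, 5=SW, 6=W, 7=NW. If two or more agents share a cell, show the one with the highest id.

t=1: a0@(3,4):SW a1@(5,0):SW a2@(4,5):SW a3@(3,5):SW a4@(5,2):E a5@(1,4):E a6@(2,4):SW
t=2: a0@(4,3):SW a1@(0,5):SW a2@(5,4):SW a3@(4,4):SW a4@(5,3):E a5@(1,5):E a6@(3,3):SW
t=3: a0@(5,2):SW a1@(1,4):SW a2@(0,3):SW a3@(5,3):SW a4@(0,2):SW a5@(1,0):E a6@(4,2):SW
t=4: a0@(0,1):SW a1@(2,3):SW a2@(1,2):SW a3@(0,2):SW a4@(1,1):SW a5@(1,1):E a6@(5,1):SW
t=5: a0@(1,0):SW a1@(3,2):SW a2@(2,1):SW a3@(1,1):SW a4@(2,0):SW a5@(2,0):SW a6@(0,0):SW
t=6: a0@(2,5):SW a1@(4,1):SW a2@(3,0):SW a3@(2,0):SW a4@(3,5):SW a5@(3,5):SW a6@(1,5):SW
t=7: a0@(3,4):SW a1@(5,0):SW a2@(4,5):SW a3@(3,5):SW a4@(4,4):SW a5@(4,4):SW a6@(2,4):SW
t=8: a0@(4,3):SW a1@(0,5):SW a2@(5,4):SW a3@(4,4):SW a4@(5,3):SW a5@(5,3):SW a6@(3,3):SW

.....5
......
......
...5..
...55.
...55.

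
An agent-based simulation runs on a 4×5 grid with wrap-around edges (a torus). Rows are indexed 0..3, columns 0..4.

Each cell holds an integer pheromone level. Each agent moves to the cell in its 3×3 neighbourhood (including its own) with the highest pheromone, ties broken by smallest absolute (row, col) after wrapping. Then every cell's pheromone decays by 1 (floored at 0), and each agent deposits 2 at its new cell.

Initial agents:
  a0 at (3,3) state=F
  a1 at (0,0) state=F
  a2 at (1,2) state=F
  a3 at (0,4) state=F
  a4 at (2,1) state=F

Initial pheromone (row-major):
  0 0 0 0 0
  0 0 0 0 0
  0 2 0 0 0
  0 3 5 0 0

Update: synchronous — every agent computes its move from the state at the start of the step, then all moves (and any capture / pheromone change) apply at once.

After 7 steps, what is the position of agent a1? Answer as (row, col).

t=1: a0@(3,2) a1@(3,1) a2@(2,1) a3@(0,0) a4@(3,2) | pheromone: 2 0 0 0 0 / 0 0 0 0 0 / 0 3 0 0 0 / 0 4 8 0 0
t=2: a0@(3,2) a1@(3,2) a2@(3,2) a3@(3,1) a4@(3,2) | pheromone: 1 0 0 0 0 / 0 0 0 0 0 / 0 2 0 0 0 / 0 5 15 0 0
t=3: a0@(3,2) a1@(3,2) a2@(3,2) a3@(3,2) a4@(3,2) | pheromone: 0 0 0 0 0 / 0 0 0 0 0 / 0 1 0 0 0 / 0 4 24 0 0
t=4: a0@(3,2) a1@(3,2) a2@(3,2) a3@(3,2) a4@(3,2) | pheromone: 0 0 0 0 0 / 0 0 0 0 0 / 0 0 0 0 0 / 0 3 33 0 0
t=5: a0@(3,2) a1@(3,2) a2@(3,2) a3@(3,2) a4@(3,2) | pheromone: 0 0 0 0 0 / 0 0 0 0 0 / 0 0 0 0 0 / 0 2 42 0 0
t=6: a0@(3,2) a1@(3,2) a2@(3,2) a3@(3,2) a4@(3,2) | pheromone: 0 0 0 0 0 / 0 0 0 0 0 / 0 0 0 0 0 / 0 1 51 0 0
t=7: a0@(3,2) a1@(3,2) a2@(3,2) a3@(3,2) a4@(3,2) | pheromone: 0 0 0 0 0 / 0 0 0 0 0 / 0 0 0 0 0 / 0 0 60 0 0

(3, 2)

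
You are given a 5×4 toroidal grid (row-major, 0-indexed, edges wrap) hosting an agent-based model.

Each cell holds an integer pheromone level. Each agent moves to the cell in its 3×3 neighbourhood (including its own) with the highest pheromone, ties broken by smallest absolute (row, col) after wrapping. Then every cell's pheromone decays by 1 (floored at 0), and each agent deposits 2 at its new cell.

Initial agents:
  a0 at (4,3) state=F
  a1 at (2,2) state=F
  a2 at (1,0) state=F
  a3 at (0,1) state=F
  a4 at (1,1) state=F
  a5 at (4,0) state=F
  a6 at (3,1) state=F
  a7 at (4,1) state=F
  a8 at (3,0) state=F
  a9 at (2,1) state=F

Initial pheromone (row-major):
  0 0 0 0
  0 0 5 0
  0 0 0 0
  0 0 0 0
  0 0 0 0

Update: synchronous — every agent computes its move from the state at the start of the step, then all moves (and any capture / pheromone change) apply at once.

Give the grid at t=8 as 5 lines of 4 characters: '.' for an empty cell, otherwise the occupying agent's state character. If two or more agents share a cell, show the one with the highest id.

F...
..F.
F...
....
....

t=1: a0@(0,0) a1@(1,2) a2@(0,0) a3@(1,2) a4@(1,2) a5@(0,0) a6@(2,0) a7@(0,0) a8@(2,0) a9@(1,2) | pheromone: 8 0 0 0 / 0 0 12 0 / 4 0 0 0 / 0 0 0 0 / 0 0 0 0
t=2: a0@(0,0) a1@(1,2) a2@(0,0) a3@(1,2) a4@(1,2) a5@(0,0) a6@(2,0) a7@(0,0) a8@(2,0) a9@(1,2) | pheromone: 15 0 0 0 / 0 0 19 0 / 7 0 0 0 / 0 0 0 0 / 0 0 0 0
t=3: a0@(0,0) a1@(1,2) a2@(0,0) a3@(1,2) a4@(1,2) a5@(0,0) a6@(2,0) a7@(0,0) a8@(2,0) a9@(1,2) | pheromone: 22 0 0 0 / 0 0 26 0 / 10 0 0 0 / 0 0 0 0 / 0 0 0 0
t=4: a0@(0,0) a1@(1,2) a2@(0,0) a3@(1,2) a4@(1,2) a5@(0,0) a6@(2,0) a7@(0,0) a8@(2,0) a9@(1,2) | pheromone: 29 0 0 0 / 0 0 33 0 / 13 0 0 0 / 0 0 0 0 / 0 0 0 0
t=5: a0@(0,0) a1@(1,2) a2@(0,0) a3@(1,2) a4@(1,2) a5@(0,0) a6@(2,0) a7@(0,0) a8@(2,0) a9@(1,2) | pheromone: 36 0 0 0 / 0 0 40 0 / 16 0 0 0 / 0 0 0 0 / 0 0 0 0
t=6: a0@(0,0) a1@(1,2) a2@(0,0) a3@(1,2) a4@(1,2) a5@(0,0) a6@(2,0) a7@(0,0) a8@(2,0) a9@(1,2) | pheromone: 43 0 0 0 / 0 0 47 0 / 19 0 0 0 / 0 0 0 0 / 0 0 0 0
t=7: a0@(0,0) a1@(1,2) a2@(0,0) a3@(1,2) a4@(1,2) a5@(0,0) a6@(2,0) a7@(0,0) a8@(2,0) a9@(1,2) | pheromone: 50 0 0 0 / 0 0 54 0 / 22 0 0 0 / 0 0 0 0 / 0 0 0 0
t=8: a0@(0,0) a1@(1,2) a2@(0,0) a3@(1,2) a4@(1,2) a5@(0,0) a6@(2,0) a7@(0,0) a8@(2,0) a9@(1,2) | pheromone: 57 0 0 0 / 0 0 61 0 / 25 0 0 0 / 0 0 0 0 / 0 0 0 0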